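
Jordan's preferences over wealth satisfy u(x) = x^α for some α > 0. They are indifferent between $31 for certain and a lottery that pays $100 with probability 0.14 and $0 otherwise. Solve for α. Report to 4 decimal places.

α ≈ 1.6787

The lottery's expected utility is 0.14·u(100) + 0.86·u(0) = 0.14·100^α (since u(0) = 0 for α > 0).
Equating: 31^α = 0.14·100^α, i.e. 0.3100^α = 0.14.
α = ln(0.14) / ln(31/100) = -1.9661129/-1.1711830 ≈ 1.6787.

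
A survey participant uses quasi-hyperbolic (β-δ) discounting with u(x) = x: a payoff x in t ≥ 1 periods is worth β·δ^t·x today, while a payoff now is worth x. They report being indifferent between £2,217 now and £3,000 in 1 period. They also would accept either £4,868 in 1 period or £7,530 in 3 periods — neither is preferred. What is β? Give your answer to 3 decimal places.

β ≈ 0.919

Both payoffs in the second observation are in the future, so β drops out: δ^1·4868 = δ^3·7530 ⇒ δ^2 = 4868/7530 = 0.64648, so δ = 0.80404.
Substituting δ into 2217 = β·δ·3000: β = 2217/(2412.121) ≈ 0.919.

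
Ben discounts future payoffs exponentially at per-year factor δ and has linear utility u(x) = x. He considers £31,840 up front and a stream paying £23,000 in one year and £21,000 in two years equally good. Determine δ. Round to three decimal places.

Equating present values: 31840 = 23000δ + 21000δ².
So 21000δ² + 23000δ − 31840 = 0.
The positive root is δ = [−23000 + √(23000² + 4·21000·31840)] / (2·21000) = (−23000 + 56600.000)/42000 ≈ 0.800.

δ ≈ 0.800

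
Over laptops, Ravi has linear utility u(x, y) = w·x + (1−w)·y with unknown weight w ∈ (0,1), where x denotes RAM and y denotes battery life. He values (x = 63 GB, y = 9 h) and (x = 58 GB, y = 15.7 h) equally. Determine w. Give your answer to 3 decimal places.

w = 0.573

Equating utilities: w·63 + (1−w)·9 = w·58 + (1−w)·15.7.
Rearranging, 5·w − 6.7·(1−w) = 0.
So w/(1−w) = 6.7/5 = 1.3400, giving w = 6.7/(5+6.7) = 0.573.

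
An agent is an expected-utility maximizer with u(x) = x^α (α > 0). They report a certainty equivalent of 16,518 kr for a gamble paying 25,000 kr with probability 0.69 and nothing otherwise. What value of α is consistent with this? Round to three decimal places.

α ≈ 0.895

Since u(0) = 0, the lottery's EU is 0.69·25000^α.
Indifference: 16518^α = 0.69·25000^α, so (16518/25000)^α = 0.69.
Take logs: α = ln 0.69 / ln(16518/25000) ≈ 0.89537.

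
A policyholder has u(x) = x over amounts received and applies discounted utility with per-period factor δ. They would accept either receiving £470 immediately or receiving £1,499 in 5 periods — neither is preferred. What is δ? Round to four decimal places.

Equating discounted utilities: u(470) = δ^5·u(1499) ⇒ δ^5 = u(470)/u(1499).
With u(x) = x: δ^5 = 470/1499 = 0.31354.
So δ = 0.31354^(1/5) ≈ 0.7930.

δ ≈ 0.7930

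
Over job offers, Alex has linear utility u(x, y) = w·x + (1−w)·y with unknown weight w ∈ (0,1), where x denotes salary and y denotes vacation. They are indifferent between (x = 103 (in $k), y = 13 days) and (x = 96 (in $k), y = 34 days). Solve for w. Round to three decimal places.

w = 0.750

u(103,13) = u(96,34) means w·103 + (1−w)·13 = w·96 + (1−w)·34.
Collecting terms: w·7 = (1−w)·21.
Hence w = 21/(7+21) = 21/28 = 0.750.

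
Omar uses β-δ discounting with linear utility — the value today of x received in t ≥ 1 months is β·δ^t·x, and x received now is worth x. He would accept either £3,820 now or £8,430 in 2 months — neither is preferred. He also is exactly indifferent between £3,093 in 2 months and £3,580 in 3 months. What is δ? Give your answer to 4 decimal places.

δ ≈ 0.8640

The second indifference involves only future payoffs, so β cancels: β·δ^2·3093 = β·δ^3·3580, giving δ = 3093/3580 = 0.86397.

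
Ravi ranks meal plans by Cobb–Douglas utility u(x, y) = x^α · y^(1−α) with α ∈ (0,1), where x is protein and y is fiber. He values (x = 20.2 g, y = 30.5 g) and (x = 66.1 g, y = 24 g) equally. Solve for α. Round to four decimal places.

The Cobb–Douglas utilities coincide, so 20.2^α·30.5^(1−α) = 66.1^α·24^(1−α).
Taking logs: α·ln 20.2 + (1−α)·ln 30.5 = α·ln 66.1 + (1−α)·ln 24, i.e. α·-1.1854861 = (1−α)·-0.2396729.
With A = -1.1854861 and B = -0.2396729: α·A = (1−α)·B, so α = B/(A+B) = -0.2396729/-1.4251590 ≈ 0.1682.

α ≈ 0.1682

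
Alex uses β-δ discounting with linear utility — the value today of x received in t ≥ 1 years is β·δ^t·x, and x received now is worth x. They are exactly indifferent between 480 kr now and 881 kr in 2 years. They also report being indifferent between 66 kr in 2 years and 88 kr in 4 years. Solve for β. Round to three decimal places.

From the later pair, β·δ^2·66 = β·δ^4·88; dividing through, δ^2 = 66/88 = 0.75000, so δ = 0.86603.
Now use the now-vs-future pair: 480 = β·δ^2·881 gives β = 480/(0.75000·881) ≈ 0.726.

β ≈ 0.726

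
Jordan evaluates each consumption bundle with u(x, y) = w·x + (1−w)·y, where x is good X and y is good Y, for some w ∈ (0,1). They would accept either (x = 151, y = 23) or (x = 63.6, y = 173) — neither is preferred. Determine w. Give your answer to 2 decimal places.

Equating utilities: w·151 + (1−w)·23 = w·63.6 + (1−w)·173.
w·(151−63.6) = (1−w)·(173−23), i.e. w·87.4 = (1−w)·150.
Hence w = 150/(87.4+150) = 150/237.4 = 0.63.

w = 0.63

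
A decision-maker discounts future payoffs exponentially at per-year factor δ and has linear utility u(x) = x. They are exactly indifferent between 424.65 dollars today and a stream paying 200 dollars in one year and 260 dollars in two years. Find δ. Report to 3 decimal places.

δ ≈ 0.950

Equating present values: 424.65 = 200δ + 260δ².
Rearranged: 260δ² + 200δ − 424.65 = 0.
The positive root is δ = [−200 + √(200² + 4·260·424.65)] / (2·260) = (−200 + 694.000)/520 ≈ 0.950.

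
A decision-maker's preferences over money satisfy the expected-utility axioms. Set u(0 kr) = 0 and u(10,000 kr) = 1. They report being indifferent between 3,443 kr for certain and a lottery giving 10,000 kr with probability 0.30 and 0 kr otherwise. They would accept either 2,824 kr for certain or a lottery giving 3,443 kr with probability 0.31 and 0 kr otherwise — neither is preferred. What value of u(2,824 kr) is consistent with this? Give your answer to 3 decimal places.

0.093

First, u(3,443 kr) = 0.30·u(10,000 kr) + 0.70·u(0 kr) = 0.30.
Chaining: u(2,824 kr) = 0.31·0.30 + 0.69·0.00 = 0.0930.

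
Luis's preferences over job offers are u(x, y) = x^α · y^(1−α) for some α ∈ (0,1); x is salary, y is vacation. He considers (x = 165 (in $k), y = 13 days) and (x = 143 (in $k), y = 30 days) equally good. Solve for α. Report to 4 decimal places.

Set the two utilities equal: 165^α·13^(1−α) = 143^α·30^(1−α).
(165/143)^α = (30/13)^(1−α); take logs: α·ln(165/143) = (1−α)·ln(30/13), i.e. α·0.1431008 = (1−α)·0.8362480.
With A = 0.1431008 and B = 0.8362480: α·A = (1−α)·B, so α = B/(A+B) = 0.8362480/0.9793488 ≈ 0.8539.

α ≈ 0.8539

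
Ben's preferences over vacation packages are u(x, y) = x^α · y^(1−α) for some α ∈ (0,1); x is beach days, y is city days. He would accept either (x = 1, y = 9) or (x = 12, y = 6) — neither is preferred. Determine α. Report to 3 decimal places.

Set the two utilities equal: 1^α·9^(1−α) = 12^α·6^(1−α).
Rearrange to (1/12)^α = (6/9)^(1−α) and take logs: α·-2.484907 = (1−α)·-0.405465.
Thus α·(-2.890372) = -0.405465, so α = -0.405465/-2.890372 ≈ 0.140.

α ≈ 0.140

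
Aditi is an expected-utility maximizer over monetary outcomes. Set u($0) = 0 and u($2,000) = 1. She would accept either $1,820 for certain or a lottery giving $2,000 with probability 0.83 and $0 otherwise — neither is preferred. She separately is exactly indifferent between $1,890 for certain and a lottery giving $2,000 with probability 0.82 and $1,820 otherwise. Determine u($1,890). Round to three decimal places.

0.969

From the first indifference, u($1,820) = 0.83·u($2,000) + 0.17·u($0) = 0.83·1 + 0.17·0 = 0.83.
Then u($1,890) = 0.82·u($2,000) + 0.18·u($1,820) = 0.82·1.00 + 0.18·0.83 = 0.9694.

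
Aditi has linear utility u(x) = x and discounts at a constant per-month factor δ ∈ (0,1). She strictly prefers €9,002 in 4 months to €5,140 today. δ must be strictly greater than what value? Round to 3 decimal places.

Comparing present values: 5140 < δ^4·9002.
Hence δ^4 > 5140/9002 = 0.57098, and x ↦ x^(1/4) is increasing on (0,∞).
δ > (5140/9002)^(1/4) ≈ 0.869.

δ > 0.869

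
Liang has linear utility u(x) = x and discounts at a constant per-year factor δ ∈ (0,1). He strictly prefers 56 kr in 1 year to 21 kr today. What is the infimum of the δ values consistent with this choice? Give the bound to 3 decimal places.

δ > 0.375

Under u(x) = x this choice says 21 < δ·56.
Dividing through by 56 gives δ > 0.37500.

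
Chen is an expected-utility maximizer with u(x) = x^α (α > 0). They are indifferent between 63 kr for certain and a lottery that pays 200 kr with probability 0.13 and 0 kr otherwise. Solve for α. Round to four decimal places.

EU(lottery) = 0.13·200^α + 0.87·0 = 0.13·200^α.
Indifference: 63^α = 0.13·200^α, so (63/200)^α = 0.13.
α = ln(0.13) / ln(63/200) = -2.0402208/-1.1551826 ≈ 1.7661.

α ≈ 1.7661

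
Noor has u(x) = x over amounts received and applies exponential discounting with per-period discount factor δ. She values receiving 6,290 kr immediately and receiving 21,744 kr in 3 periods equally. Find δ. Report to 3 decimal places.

Equating discounted utilities: u(6290) = δ^3·u(21744) ⇒ δ^3 = u(6290)/u(21744).
With u(x) = x: δ^3 = 6290/21744 = 0.28928.
So δ = 0.28928^(1/3) ≈ 0.661.

δ ≈ 0.661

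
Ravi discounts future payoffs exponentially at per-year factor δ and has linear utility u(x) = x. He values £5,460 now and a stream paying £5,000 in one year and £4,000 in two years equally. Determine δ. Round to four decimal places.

Present value of the stream is 5000·δ + 4000·δ². Indifference gives 5000δ + 4000δ² = 5460.
That is, 4000δ² + 5000δ − 5460 = 0, a quadratic in δ.
By the quadratic formula (taking the positive root), δ = (−5000 + √112360000.00) / 8000 ≈ 0.7000.

δ ≈ 0.7000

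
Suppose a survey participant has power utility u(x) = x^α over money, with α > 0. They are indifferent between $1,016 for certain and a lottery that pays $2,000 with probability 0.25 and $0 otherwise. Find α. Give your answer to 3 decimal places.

α ≈ 2.047

The lottery's expected utility is 0.25·u(2000) + 0.75·u(0) = 0.25·2000^α (since u(0) = 0 for α > 0).
Setting u(1016) equal to that: 1016^α = 0.25·2000^α ⇒ (1016/2000)^α = 0.25.
α = ln(0.25) / ln(1016/2000) = -1.386294/-0.677274 ≈ 2.047.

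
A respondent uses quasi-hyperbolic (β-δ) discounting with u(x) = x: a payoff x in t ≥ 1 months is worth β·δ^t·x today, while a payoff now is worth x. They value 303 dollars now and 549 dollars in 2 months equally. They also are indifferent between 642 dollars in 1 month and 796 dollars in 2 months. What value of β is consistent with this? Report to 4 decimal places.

From the later pair, β·δ^1·642 = β·δ^2·796; dividing through, δ = 642/796 = 0.80653.
Substituting δ into 303 = β·δ^2·549: β = 303/(357.122) ≈ 0.8485.

β ≈ 0.8485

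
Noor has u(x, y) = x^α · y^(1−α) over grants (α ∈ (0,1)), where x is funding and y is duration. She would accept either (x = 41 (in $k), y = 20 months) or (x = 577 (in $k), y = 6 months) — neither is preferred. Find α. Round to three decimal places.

Indifference: 41^α · 20^(1−α) = 577^α · 6^(1−α).
Taking logs: α·ln 41 + (1−α)·ln 20 = α·ln 577 + (1−α)·ln 6, i.e. α·-2.644270 = (1−α)·-1.203973.
Thus α·(-3.848243) = -1.203973, so α = -1.203973/-3.848243 ≈ 0.313.

α ≈ 0.313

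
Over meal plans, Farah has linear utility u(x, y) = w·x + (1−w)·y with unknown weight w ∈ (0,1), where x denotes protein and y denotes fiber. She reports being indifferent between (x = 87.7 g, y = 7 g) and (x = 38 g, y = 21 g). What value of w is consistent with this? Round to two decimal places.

w = 0.22

u(87.7,7) = u(38,21) means w·87.7 + (1−w)·7 = w·38 + (1−w)·21.
w·(87.7−38) = (1−w)·(21−7), i.e. w·49.7 = (1−w)·14.
The marginal rate of substitution is 14/49.7, so w = 14/(49.7+14) = 0.22.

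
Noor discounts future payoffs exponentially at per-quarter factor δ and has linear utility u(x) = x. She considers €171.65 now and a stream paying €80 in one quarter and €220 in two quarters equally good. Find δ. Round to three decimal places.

δ ≈ 0.720

The stream is worth 80δ + 220δ² today, so 80δ + 220δ² = 171.65.
Rearranged: 220δ² + 80δ − 171.65 = 0.
δ = (−80 + √(80² + 4·220·171.65)) / (2·220) = (−80 + √157452.00) / 440 ≈ 0.720.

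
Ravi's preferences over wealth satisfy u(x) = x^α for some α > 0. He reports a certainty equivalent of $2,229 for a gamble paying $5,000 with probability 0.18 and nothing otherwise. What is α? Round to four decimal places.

α ≈ 2.1226

EU(lottery) = 0.18·5000^α + 0.82·0 = 0.18·5000^α.
Setting u(2229) equal to that: 2229^α = 0.18·5000^α ⇒ (2229/5000)^α = 0.18.
α = ln(0.18) / ln(2229/5000) = -1.7147984/-0.8078849 ≈ 2.1226.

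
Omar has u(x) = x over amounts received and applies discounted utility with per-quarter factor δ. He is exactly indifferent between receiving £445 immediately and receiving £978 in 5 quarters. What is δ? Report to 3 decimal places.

The payoff in 5 quarters is discounted by δ^5, so u(445) = δ^5·u(978) and δ^5 = u(445)/u(978).
With u(x) = x: δ^5 = 445/978 = 0.45501.
So δ = 0.45501^(1/5) ≈ 0.854.

δ ≈ 0.854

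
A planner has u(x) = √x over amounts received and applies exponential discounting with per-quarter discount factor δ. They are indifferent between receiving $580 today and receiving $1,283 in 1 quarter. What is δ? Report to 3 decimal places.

δ ≈ 0.672

Indifference means u(580) = δ · u(1283), so δ = u(580)/u(1283).
With u(x) = √x: δ = √580/√1283 = √(580/1283) = 0.67236.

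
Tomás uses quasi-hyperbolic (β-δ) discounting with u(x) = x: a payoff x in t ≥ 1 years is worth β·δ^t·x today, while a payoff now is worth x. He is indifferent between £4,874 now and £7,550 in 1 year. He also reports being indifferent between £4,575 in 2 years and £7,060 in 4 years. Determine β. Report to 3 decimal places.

β ≈ 0.802

Both payoffs in the second observation are in the future, so β drops out: δ^2·4575 = δ^4·7060 ⇒ δ^2 = 4575/7060 = 0.64802, so δ = 0.80500.
Substituting δ into 4874 = β·δ·7550: β = 4874/(6077.712) ≈ 0.802.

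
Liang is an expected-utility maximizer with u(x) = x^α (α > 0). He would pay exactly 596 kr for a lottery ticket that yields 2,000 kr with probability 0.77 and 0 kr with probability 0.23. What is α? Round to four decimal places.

α ≈ 0.2159

The lottery's expected utility is 0.77·u(2000) + 0.23·u(0) = 0.77·2000^α (since u(0) = 0 for α > 0).
Equating: 596^α = 0.77·2000^α, i.e. 0.2980^α = 0.77.
α = ln(0.77) / ln(596/2000) = -0.2613648/-1.2106618 ≈ 0.2159.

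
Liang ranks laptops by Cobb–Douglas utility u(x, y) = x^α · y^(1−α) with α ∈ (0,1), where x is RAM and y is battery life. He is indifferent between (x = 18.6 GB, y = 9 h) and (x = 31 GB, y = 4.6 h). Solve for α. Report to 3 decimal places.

The Cobb–Douglas utilities coincide, so 18.6^α·9^(1−α) = 31^α·4.6^(1−α).
Rearrange to (18.6/31)^α = (4.6/9)^(1−α) and take logs: α·-0.510826 = (1−α)·-0.671168.
Thus α·(-1.181994) = -0.671168, so α = -0.671168/-1.181994 ≈ 0.568.

α ≈ 0.568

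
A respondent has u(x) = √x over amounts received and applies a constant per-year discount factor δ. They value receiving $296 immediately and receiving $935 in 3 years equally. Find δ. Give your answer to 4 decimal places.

The payoff in 3 years is discounted by δ^3, so u(296) = δ^3·u(935) and δ^3 = u(296)/u(935).
Since u(x) = √x, δ^3 = √(296/935) = 0.56265.
So δ = 0.56265^(1/3) ≈ 0.8256.

δ ≈ 0.8256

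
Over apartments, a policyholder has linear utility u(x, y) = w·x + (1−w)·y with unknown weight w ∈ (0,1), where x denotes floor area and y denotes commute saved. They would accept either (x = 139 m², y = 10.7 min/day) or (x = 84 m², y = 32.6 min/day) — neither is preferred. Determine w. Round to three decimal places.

Equating utilities: w·139 + (1−w)·10.7 = w·84 + (1−w)·32.6.
Collecting terms: w·55 = (1−w)·21.9.
So w/(1−w) = 21.9/55 = 0.3982, giving w = 21.9/(55+21.9) = 0.285.

w = 0.285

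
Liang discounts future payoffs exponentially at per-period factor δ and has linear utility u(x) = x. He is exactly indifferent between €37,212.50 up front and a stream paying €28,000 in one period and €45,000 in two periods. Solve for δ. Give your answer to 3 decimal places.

δ ≈ 0.650

The stream is worth 28000δ + 45000δ² today, so 28000δ + 45000δ² = 37212.50.
That is, 45000δ² + 28000δ − 37212.50 = 0, a quadratic in δ.
By the quadratic formula (taking the positive root), δ = (−28000 + √7482250000.00) / 90000 ≈ 0.650.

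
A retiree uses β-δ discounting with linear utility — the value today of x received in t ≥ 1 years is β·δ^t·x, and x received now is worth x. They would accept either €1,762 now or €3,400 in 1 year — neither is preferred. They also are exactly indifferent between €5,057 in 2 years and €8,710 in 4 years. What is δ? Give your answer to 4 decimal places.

The second indifference involves only future payoffs, so β cancels: β·δ^2·5057 = β·δ^4·8710, giving δ^2 = 5057/8710 = 0.58060, so δ = 0.76197.

δ ≈ 0.7620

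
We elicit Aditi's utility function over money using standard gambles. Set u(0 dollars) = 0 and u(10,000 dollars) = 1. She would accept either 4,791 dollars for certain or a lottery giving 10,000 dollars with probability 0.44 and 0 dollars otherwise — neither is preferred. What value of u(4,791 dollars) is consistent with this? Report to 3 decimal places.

The indifference gives u(4,791 dollars) = 0.44·u(10,000 dollars) + 0.56·u(0 dollars) = 0.44·1 + 0.56·0 = 0.44.

0.440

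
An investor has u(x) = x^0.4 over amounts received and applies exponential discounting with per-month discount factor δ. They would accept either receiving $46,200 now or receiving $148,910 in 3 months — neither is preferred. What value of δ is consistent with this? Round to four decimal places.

δ ≈ 0.8555

Indifference means u(46200) = δ^3 · u(148910), so δ^3 = u(46200)/u(148910).
With u(x) = x^0.4: δ^3 = 46200^0.4/148910^0.4 = (46200/148910)^0.4 = 0.62616.
So δ = 0.62616^(1/3) ≈ 0.8555.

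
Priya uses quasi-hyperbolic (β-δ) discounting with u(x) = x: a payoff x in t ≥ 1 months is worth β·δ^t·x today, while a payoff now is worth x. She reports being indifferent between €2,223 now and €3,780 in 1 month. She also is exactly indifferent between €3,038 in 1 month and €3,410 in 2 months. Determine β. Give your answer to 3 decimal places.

Both payoffs in the second observation are in the future, so β drops out: δ^1·3038 = δ^2·3410 ⇒ δ = 3038/3410 = 0.89091.
The first indifference: 2223 = β·δ·3780, so β = 2223/(δ·3780) = 2223/(0.89091·3780) ≈ 0.660.

β ≈ 0.660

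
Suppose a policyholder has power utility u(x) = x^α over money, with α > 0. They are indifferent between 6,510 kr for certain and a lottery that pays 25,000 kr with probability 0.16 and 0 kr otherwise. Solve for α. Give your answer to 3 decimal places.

EU(lottery) = 0.16·25000^α + 0.84·0 = 0.16·25000^α.
Equating: 6510^α = 0.16·25000^α, i.e. 0.2604^α = 0.16.
Taking logs: α·ln(6510/25000) = ln(0.16), so α = -1.832581 / -1.345536 ≈ 1.362.

α ≈ 1.362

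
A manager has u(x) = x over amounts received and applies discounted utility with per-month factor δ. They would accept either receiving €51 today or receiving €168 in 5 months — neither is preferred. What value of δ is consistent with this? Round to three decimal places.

δ ≈ 0.788

Indifference means u(51) = δ^5 · u(168), so δ^5 = u(51)/u(168).
With u(x) = x: δ^5 = 51/168 = 0.30357.
Hence δ = (0.30357)^(1/5) = 0.78787.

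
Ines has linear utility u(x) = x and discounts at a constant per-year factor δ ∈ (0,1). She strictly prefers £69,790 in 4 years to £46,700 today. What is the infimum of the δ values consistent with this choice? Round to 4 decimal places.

δ > 0.9044

Comparing present values: 46700 < δ^4·69790.
So δ^4 > 46700/69790 = 0.66915; taking the 4th root of both positive sides preserves the inequality.
δ > (46700/69790)^(1/4) ≈ 0.9044.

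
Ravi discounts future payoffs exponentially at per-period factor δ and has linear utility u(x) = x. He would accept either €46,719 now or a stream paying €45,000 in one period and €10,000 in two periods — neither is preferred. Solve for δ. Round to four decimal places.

δ ≈ 0.8700

The stream is worth 45000δ + 10000δ² today, so 45000δ + 10000δ² = 46719.
That is, 10000δ² + 45000δ − 46719 = 0, a quadratic in δ.
The positive root is δ = [−45000 + √(45000² + 4·10000·46719)] / (2·10000) = (−45000 + 62400.000)/20000 ≈ 0.8700.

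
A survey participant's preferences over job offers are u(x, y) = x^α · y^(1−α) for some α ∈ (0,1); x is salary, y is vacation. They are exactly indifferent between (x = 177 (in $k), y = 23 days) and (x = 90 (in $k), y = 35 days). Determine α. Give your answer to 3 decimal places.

α ≈ 0.383

Indifference: 177^α · 23^(1−α) = 90^α · 35^(1−α).
Taking logs: α·ln 177 + (1−α)·ln 23 = α·ln 90 + (1−α)·ln 35, i.e. α·0.676340 = (1−α)·0.419854.
So α/(1−α) = (0.419854)/(0.676340) = 0.620774, and α = 0.620774/1.620774 ≈ 0.383.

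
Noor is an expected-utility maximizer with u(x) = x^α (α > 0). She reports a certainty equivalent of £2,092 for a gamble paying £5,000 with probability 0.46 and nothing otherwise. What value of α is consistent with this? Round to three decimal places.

α ≈ 0.891

Since u(0) = 0, the lottery's EU is 0.46·5000^α.
Equating: 2092^α = 0.46·5000^α, i.e. 0.4184^α = 0.46.
Taking logs: α·ln(2092/5000) = ln(0.46), so α = -0.776529 / -0.871317 ≈ 0.891.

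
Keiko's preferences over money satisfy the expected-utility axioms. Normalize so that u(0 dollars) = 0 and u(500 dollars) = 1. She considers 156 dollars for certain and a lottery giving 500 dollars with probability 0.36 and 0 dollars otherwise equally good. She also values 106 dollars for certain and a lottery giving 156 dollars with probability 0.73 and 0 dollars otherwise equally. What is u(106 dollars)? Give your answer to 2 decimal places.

0.26

First, u(156 dollars) = 0.36·u(500 dollars) + 0.64·u(0 dollars) = 0.36.
The second indifference gives u(106 dollars) = 0.73·u(156 dollars) + 0.27·u(0 dollars) = 0.73·0.36 + 0.27·0.00 = 0.2628.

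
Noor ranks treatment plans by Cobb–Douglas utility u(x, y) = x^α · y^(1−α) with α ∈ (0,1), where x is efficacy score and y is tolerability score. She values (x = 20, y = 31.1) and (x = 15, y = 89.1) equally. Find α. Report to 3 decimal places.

α ≈ 0.785

The Cobb–Douglas utilities coincide, so 20^α·31.1^(1−α) = 15^α·89.1^(1−α).
(20/15)^α = (89.1/31.1)^(1−α); take logs: α·ln(20/15) = (1−α)·ln(89.1/31.1), i.e. α·0.287682 = (1−α)·1.052552.
Thus α·(1.340234) = 1.052552, so α = 1.052552/1.340234 ≈ 0.785.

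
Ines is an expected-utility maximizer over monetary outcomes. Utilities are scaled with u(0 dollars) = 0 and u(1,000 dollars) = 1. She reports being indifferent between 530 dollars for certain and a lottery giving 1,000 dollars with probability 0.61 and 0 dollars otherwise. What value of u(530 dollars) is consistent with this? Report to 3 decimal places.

u(530 dollars) equals the lottery's expected utility: 0.61·1 + 0.39·0 = 0.61.

0.610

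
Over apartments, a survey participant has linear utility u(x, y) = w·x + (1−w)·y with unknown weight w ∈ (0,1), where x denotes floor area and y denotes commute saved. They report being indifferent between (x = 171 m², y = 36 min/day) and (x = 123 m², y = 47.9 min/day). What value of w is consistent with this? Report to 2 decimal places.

w = 0.20

Equating utilities: w·171 + (1−w)·36 = w·123 + (1−w)·47.9.
Rearranging, 48·w − 11.9·(1−w) = 0.
So w/(1−w) = 11.9/48 = 0.2479, giving w = 11.9/(48+11.9) = 0.20.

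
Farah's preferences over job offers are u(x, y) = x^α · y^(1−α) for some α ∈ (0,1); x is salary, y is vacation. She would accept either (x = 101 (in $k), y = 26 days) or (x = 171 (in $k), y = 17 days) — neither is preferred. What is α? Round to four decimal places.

Set the two utilities equal: 101^α·26^(1−α) = 171^α·17^(1−α).
(101/171)^α = (17/26)^(1−α); take logs: α·ln(101/171) = (1−α)·ln(17/26), i.e. α·-0.5265430 = (1−α)·-0.4248832.
Thus α·(-0.9514262) = -0.4248832, so α = -0.4248832/-0.9514262 ≈ 0.4466.

α ≈ 0.4466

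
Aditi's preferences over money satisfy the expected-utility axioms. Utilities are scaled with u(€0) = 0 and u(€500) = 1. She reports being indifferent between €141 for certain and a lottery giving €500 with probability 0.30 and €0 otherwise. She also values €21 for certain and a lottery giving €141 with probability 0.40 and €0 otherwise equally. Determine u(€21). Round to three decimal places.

The first gamble pins u(€141): it must equal 0.30·1 + 0.70·0 = 0.30.
Then u(€21) = 0.40·u(€141) + 0.60·u(€0) = 0.40·0.30 + 0.60·0.00 = 0.1200.

0.120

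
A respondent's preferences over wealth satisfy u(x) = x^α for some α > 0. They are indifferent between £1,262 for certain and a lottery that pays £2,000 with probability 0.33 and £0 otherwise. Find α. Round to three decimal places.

α ≈ 2.408

Since u(0) = 0, the lottery's EU is 0.33·2000^α.
Equating: 1262^α = 0.33·2000^α, i.e. 0.6310^α = 0.33.
Take logs: α = ln 0.33 / ln(1262/2000) ≈ 2.40778.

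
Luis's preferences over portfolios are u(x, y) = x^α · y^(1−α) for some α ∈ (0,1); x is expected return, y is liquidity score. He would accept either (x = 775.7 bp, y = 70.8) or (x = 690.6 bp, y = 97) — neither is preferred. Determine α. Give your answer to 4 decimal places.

Indifference: 775.7^α · 70.8^(1−α) = 690.6^α · 97^(1−α).
Rearrange to (775.7/690.6)^α = (97/70.8)^(1−α) and take logs: α·0.1162051 = (1−α)·0.3148520.
With A = 0.1162051 and B = 0.3148520: α·A = (1−α)·B, so α = B/(A+B) = 0.3148520/0.4310571 ≈ 0.7304.

α ≈ 0.7304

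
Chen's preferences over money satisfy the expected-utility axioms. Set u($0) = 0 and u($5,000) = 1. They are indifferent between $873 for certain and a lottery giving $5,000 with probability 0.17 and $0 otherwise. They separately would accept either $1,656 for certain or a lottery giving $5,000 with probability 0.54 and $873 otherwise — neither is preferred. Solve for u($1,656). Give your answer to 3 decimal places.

First, u($873) = 0.17·u($5,000) + 0.83·u($0) = 0.17.
Then u($1,656) = 0.54·u($5,000) + 0.46·u($873) = 0.54·1.00 + 0.46·0.17 = 0.6182.

0.618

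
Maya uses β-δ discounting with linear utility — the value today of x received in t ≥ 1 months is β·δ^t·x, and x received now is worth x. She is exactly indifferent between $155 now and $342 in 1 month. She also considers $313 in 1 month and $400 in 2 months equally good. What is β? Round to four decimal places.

β ≈ 0.5792

The second indifference involves only future payoffs, so β cancels: β·δ^1·313 = β·δ^2·400, giving δ = 313/400 = 0.78250.
Substituting δ into 155 = β·δ·342: β = 155/(267.615) ≈ 0.5792.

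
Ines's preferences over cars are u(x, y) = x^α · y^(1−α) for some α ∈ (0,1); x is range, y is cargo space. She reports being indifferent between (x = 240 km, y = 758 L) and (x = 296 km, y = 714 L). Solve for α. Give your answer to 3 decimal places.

Indifference: 240^α · 758^(1−α) = 296^α · 714^(1−α).
Rearrange to (240/296)^α = (714/758)^(1−α) and take logs: α·-0.209721 = (1−α)·-0.059800.
With A = -0.209721 and B = -0.059800: α·A = (1−α)·B, so α = B/(A+B) = -0.059800/-0.269521 ≈ 0.222.

α ≈ 0.222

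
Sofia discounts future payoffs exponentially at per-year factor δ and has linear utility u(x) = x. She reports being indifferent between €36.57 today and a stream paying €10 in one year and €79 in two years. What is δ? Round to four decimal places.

δ ≈ 0.6200

The stream is worth 10δ + 79δ² today, so 10δ + 79δ² = 36.57.
So 79δ² + 10δ − 36.57 = 0.
The positive root is δ = [−10 + √(10² + 4·79·36.57)] / (2·79) = (−10 + 107.964)/158 ≈ 0.6200.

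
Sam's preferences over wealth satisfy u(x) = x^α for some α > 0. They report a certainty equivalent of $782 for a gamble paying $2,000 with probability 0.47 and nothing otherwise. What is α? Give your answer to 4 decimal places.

Since u(0) = 0, the lottery's EU is 0.47·2000^α.
Setting u(782) equal to that: 782^α = 0.47·2000^α ⇒ (782/2000)^α = 0.47.
Taking logs: α·ln(782/2000) = ln(0.47), so α = -0.7550226 / -0.9390477 ≈ 0.8040.

α ≈ 0.8040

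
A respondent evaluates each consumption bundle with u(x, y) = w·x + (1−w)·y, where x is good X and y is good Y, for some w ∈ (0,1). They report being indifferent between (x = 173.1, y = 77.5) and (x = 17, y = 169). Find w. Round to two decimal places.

w = 0.37

u(173.1,77.5) = u(17,169) means w·173.1 + (1−w)·77.5 = w·17 + (1−w)·169.
Collecting terms: w·156.1 = (1−w)·91.5.
Hence w = 91.5/(156.1+91.5) = 91.5/247.6 = 0.37.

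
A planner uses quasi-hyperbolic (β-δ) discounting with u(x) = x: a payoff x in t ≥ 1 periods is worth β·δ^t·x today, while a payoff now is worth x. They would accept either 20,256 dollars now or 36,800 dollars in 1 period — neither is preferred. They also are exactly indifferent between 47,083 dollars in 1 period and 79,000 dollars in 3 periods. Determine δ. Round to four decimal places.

The second indifference involves only future payoffs, so β cancels: β·δ^1·47083 = β·δ^3·79000, giving δ^2 = 47083/79000 = 0.59599, so δ = 0.77200.

δ ≈ 0.7720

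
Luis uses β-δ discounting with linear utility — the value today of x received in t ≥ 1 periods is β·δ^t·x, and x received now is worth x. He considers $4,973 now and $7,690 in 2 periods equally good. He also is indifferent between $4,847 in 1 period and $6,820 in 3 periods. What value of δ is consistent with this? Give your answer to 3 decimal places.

δ ≈ 0.843

The second indifference involves only future payoffs, so β cancels: β·δ^1·4847 = β·δ^3·6820, giving δ^2 = 4847/6820 = 0.71070, so δ = 0.84303.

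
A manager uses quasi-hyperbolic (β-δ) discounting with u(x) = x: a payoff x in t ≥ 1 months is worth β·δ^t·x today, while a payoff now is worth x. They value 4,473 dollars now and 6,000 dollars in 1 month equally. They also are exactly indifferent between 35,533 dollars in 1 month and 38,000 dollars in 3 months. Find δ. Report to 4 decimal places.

δ ≈ 0.9670

From the later pair, β·δ^1·35533 = β·δ^3·38000; dividing through, δ^2 = 35533/38000 = 0.93508, so δ = 0.96699.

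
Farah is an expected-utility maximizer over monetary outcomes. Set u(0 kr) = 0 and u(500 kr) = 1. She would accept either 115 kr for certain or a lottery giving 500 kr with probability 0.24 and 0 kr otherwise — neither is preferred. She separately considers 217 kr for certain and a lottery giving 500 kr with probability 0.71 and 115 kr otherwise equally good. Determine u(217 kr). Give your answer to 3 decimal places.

From the first indifference, u(115 kr) = 0.24·u(500 kr) + 0.76·u(0 kr) = 0.24·1 + 0.76·0 = 0.24.
The second indifference gives u(217 kr) = 0.71·u(500 kr) + 0.29·u(115 kr) = 0.71·1.00 + 0.29·0.24 = 0.7796.

0.780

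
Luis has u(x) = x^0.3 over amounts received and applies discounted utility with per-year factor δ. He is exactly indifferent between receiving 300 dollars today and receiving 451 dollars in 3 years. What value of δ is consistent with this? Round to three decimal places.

δ ≈ 0.960

The payoff in 3 years is discounted by δ^3, so u(300) = δ^3·u(451) and δ^3 = u(300)/u(451).
With u(x) = x^0.3: δ^3 = 300^0.3/451^0.3 = (300/451)^0.3 = 0.88488.
Taking the cube root: δ = 0.88488^(1/3) ≈ 0.960.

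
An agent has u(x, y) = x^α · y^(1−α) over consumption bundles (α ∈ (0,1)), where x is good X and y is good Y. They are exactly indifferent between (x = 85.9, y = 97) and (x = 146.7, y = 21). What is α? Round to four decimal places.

Set the two utilities equal: 85.9^α·97^(1−α) = 146.7^α·21^(1−α).
Taking logs: α·ln 85.9 + (1−α)·ln 97 = α·ln 146.7 + (1−α)·ln 21, i.e. α·-0.5352059 = (1−α)·-1.5301885.
With A = -0.5352059 and B = -1.5301885: α·A = (1−α)·B, so α = B/(A+B) = -1.5301885/-2.0653944 ≈ 0.7409.

α ≈ 0.7409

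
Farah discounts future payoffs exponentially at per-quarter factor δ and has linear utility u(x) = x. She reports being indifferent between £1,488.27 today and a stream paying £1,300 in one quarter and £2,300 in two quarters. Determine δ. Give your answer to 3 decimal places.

Equating present values: 1488.27 = 1300δ + 2300δ².
So 2300δ² + 1300δ − 1488.27 = 0.
By the quadratic formula (taking the positive root), δ = (−1300 + √15382084.00) / 4600 ≈ 0.570.

δ ≈ 0.570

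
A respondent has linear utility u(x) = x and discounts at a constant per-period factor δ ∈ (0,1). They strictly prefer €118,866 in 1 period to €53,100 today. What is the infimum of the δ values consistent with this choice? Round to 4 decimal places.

Under u(x) = x this choice says 53100 < δ·118866.
So δ > 53100/118866 = 0.44672.

δ > 0.4467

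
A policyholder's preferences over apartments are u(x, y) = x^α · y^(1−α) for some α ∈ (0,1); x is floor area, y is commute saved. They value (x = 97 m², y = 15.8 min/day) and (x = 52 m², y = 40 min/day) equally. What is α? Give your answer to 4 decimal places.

α ≈ 0.5984

Set the two utilities equal: 97^α·15.8^(1−α) = 52^α·40^(1−α).
(97/52)^α = (40/15.8)^(1−α); take logs: α·ln(97/52) = (1−α)·ln(40/15.8), i.e. α·0.6234673 = (1−α)·0.9288695.
So α/(1−α) = (0.9288695)/(0.6234673) = 1.4898448, and α = 1.4898448/2.4898448 ≈ 0.5984.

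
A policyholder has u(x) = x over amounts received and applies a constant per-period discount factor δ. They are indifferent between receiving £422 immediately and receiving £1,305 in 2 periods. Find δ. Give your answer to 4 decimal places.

The payoff in 2 periods is discounted by δ^2, so u(422) = δ^2·u(1305) and δ^2 = u(422)/u(1305).
With u(x) = x: δ^2 = 422/1305 = 0.32337.
So δ = 0.32337^(1/2) ≈ 0.5687.

δ ≈ 0.5687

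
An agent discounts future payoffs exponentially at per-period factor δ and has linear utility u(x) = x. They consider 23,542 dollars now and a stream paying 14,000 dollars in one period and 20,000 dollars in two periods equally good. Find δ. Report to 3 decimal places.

δ ≈ 0.790

Present value of the stream is 14000·δ + 20000·δ². Indifference gives 14000δ + 20000δ² = 23542.
Rearranged: 20000δ² + 14000δ − 23542 = 0.
δ = (−14000 + √(14000² + 4·20000·23542)) / (2·20000) = (−14000 + √2079360000.00) / 40000 ≈ 0.790.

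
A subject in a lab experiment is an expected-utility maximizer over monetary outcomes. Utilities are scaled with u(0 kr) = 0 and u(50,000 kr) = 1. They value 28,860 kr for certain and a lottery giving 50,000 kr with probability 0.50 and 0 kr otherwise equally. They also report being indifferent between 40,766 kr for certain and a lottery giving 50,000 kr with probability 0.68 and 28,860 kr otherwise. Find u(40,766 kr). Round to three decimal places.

0.840

First, u(28,860 kr) = 0.50·u(50,000 kr) + 0.50·u(0 kr) = 0.50.
Chaining: u(40,766 kr) = 0.68·1.00 + 0.32·0.50 = 0.8400.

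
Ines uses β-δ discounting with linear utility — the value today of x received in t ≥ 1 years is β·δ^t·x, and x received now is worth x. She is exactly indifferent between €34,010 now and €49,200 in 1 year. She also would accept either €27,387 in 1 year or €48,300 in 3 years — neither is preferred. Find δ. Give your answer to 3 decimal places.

Both payoffs in the second observation are in the future, so β drops out: δ^1·27387 = δ^3·48300 ⇒ δ^2 = 27387/48300 = 0.56702, so δ = 0.75301.

δ ≈ 0.753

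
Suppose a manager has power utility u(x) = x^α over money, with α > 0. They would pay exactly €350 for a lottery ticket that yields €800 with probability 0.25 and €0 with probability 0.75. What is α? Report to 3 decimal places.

Since u(0) = 0, the lottery's EU is 0.25·800^α.
Indifference: 350^α = 0.25·800^α, so (350/800)^α = 0.25.
Take logs: α = ln 0.25 / ln(350/800) ≈ 1.67694.

α ≈ 1.677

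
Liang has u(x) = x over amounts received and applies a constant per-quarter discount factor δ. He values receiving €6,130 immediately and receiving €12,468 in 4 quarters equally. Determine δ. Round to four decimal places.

The payoff in 4 quarters is discounted by δ^4, so u(6130) = δ^4·u(12468) and δ^4 = u(6130)/u(12468).
With u(x) = x: δ^4 = 6130/12468 = 0.49166.
So δ = 0.49166^(1/4) ≈ 0.8374.

δ ≈ 0.8374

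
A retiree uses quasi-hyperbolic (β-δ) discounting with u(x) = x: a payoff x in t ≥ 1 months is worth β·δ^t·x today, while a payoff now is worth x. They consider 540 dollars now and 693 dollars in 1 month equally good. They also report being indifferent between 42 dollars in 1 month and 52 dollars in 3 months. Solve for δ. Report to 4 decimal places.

The second indifference involves only future payoffs, so β cancels: β·δ^1·42 = β·δ^3·52, giving δ^2 = 42/52 = 0.80769, so δ = 0.89872.

δ ≈ 0.8987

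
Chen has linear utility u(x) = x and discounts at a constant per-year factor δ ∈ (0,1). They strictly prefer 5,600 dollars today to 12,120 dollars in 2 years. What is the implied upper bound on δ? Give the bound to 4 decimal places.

Comparing present values: 5600 > δ^2·12120.
Hence δ^2 < 5600/12120 = 0.46205, and x ↦ x^(1/2) is increasing on (0,∞).
δ < (5600/12120)^(1/2) ≈ 0.6797.

δ < 0.6797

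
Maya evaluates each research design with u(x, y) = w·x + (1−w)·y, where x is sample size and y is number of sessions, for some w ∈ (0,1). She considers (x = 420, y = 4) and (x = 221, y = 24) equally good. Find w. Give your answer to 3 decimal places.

u(420,4) = u(221,24) means w·420 + (1−w)·4 = w·221 + (1−w)·24.
w·(420−221) = (1−w)·(24−4), i.e. w·199 = (1−w)·20.
Hence w = 20/(199+20) = 20/219 = 0.091.

w = 0.091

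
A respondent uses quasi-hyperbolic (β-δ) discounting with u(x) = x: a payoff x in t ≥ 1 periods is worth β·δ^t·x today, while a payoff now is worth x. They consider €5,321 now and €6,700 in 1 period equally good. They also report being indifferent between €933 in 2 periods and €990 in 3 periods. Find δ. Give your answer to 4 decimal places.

δ ≈ 0.9424

The second indifference involves only future payoffs, so β cancels: β·δ^2·933 = β·δ^3·990, giving δ = 933/990 = 0.94242.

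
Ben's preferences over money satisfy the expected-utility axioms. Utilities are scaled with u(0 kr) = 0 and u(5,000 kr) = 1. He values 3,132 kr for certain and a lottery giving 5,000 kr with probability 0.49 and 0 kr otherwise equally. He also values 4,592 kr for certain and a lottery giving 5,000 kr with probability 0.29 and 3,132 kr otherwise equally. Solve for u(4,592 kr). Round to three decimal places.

0.638

First, u(3,132 kr) = 0.49·u(5,000 kr) + 0.51·u(0 kr) = 0.49.
The second indifference gives u(4,592 kr) = 0.29·u(5,000 kr) + 0.71·u(3,132 kr) = 0.29·1.00 + 0.71·0.49 = 0.6379.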